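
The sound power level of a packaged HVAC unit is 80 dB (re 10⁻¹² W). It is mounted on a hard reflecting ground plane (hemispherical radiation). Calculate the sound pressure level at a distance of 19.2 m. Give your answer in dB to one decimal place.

46.4 dB

The power spreads over a hemisphere of area 2π·r², so L_p = L_w − 10·log₁₀(2π·r²).
2π·r² = 2316 m², 10·log₁₀ of that is 33.648 dB.
L_p = 80 − 33.648 = 46.35 dB.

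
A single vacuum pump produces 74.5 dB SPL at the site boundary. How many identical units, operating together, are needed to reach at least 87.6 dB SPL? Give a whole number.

N identical sources give L₁ + 10·log₁₀ N, so require 10·log₁₀ N ≥ 87.6 − 74.5 = 13.1 dB.
N ≥ 10^(13.1/10) = 20.417, so N = 21.

21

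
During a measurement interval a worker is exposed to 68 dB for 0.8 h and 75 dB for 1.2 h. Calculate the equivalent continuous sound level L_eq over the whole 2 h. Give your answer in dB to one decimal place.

73.3 dB

Weight each interval's intensity by its duration and average over T = 2 h:
Σ tᵢ·10^(Lᵢ/10) = 0.8·10^(68/10) + 1.2·10^(75/10) = 4.299e+07.
L_eq = 10·log₁₀(4.299e+07/2) = 73.32 dB.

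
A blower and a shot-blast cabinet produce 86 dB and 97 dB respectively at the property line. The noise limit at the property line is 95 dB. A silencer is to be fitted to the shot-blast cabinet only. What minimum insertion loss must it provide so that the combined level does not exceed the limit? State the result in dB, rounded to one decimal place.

2.6 dB

Everything except the shot-blast cabinet sums to 10^(86/10) = 3.981e+08 in linear terms, 86.00 dB.
The limit corresponds to 10^(95/10) = 3.162e+09; subtracting the fixed part leaves 2.764e+09 for the shot-blast cabinet, i.e. 94.42 dB.
So the shot-blast cabinet must be reduced from 97 to 94.42 dB: IL = 2.58 dB.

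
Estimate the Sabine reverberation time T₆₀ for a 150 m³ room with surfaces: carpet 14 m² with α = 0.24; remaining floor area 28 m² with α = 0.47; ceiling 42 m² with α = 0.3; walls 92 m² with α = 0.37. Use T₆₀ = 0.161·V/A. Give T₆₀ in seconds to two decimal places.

Total absorption A = 14·0.24 + 28·0.47 + 42·0.3 + 92·0.37 = 63.16 m² sabins.
T₆₀ = 0.161·V/A = 0.161·150/63.16 = 0.382 s.

0.38 s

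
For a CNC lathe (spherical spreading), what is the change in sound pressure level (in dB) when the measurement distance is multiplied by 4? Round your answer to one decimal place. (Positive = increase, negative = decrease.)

Point-source spreading: ΔL = −20·log₁₀(r₂/r₁).
ΔL = −20·log₁₀(4) = -12.04 dB.

-12.0 dB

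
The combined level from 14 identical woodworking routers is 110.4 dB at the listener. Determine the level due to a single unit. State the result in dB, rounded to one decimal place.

98.9 dB

Dividing the total intensity by 14 lowers the level by 10·log₁₀ 14 = 11.461 dB: L₁ = 110.4 − 11.461.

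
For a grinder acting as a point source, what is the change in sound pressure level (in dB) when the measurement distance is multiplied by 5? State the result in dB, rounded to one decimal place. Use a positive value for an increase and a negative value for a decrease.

A point source loses 6 dB per doubling of distance; generally ΔL = −20·log₁₀(r₂/r₁).
ΔL = −20·log₁₀(5) = -13.98 dB.

-14.0 dB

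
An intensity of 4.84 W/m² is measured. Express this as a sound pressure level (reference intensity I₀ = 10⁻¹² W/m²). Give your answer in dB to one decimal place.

126.8 dB

Dividing by I₀ shifts the exponent by 12: I/I₀ = 4.84×10^12.
L = 10·(0.6848 + 12) = 126.85 dB.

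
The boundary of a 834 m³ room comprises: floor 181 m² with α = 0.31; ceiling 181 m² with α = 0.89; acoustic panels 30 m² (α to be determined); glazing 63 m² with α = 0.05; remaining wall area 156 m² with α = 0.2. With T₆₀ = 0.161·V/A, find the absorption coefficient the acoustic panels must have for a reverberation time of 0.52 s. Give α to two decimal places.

Required total absorption A = 0.161·834/0.52 = 258.22 m².
Absorption from the other surfaces = 181·0.31 + 181·0.89 + 63·0.05 + 156·0.2 = 251.55 m², so the acoustic panels must supply 6.67 m² over 30 m².
α = 6.67/30 = 0.222.

0.22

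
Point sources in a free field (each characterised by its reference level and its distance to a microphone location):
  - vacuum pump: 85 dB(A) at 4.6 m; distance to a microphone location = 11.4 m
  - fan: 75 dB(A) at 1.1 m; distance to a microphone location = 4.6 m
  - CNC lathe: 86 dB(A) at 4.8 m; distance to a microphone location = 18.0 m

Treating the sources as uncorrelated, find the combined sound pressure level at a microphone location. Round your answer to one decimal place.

79.1 dB(A)

Apply inverse-square spreading to bring every level to the receiver, then sum 10^(L/10).
vacuum pump: 85 − 20·log₁₀(11.4/4.6) = 85 − 7.88 = 77.12 dB(A).
fan: 75 − 20·log₁₀(4.6/1.1) = 75 − 12.43 = 62.57 dB(A).
CNC lathe: 86 − 20·log₁₀(18.0/4.8) = 86 − 11.48 = 74.52 dB(A).
Σ 10^(L/10) = 8.161e+07 → L_total = 10·log₁₀(8.161e+07) = 79.12 dB(A).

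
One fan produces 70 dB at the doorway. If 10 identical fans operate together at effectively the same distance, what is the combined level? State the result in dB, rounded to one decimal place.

80.0 dB

With 10 equal, uncorrelated contributions the intensity is 10× that of one unit, giving a rise of 10·log₁₀ 10.
L_total = 70 + 10·log₁₀(10) = 70 + 10.000 = 80.00 dB.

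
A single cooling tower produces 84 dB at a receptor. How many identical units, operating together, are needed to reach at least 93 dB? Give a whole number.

Need L₁ + 10·log₁₀ N ≥ 93, i.e. log₁₀ N ≥ 0.90.
N ≥ 10^(9.0/10) = 7.943, so N = 8.

8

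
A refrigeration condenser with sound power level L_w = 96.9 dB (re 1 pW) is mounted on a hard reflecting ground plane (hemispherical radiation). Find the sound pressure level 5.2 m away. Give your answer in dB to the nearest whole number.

Free-field hemispherical radiation: L_p = L_w − 10·log₁₀(2π·r²), r = 5.2 m.
2π·r² = 169.9 m², 10·log₁₀ of that is 22.302 dB.
L_p = 96.9 − 22.302 = 74.60 dB.

75 dB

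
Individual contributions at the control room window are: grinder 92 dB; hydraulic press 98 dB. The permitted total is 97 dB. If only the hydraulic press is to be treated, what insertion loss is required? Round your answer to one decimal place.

The untreated sources together contribute 10^(92/10) = 1.585e+09, i.e. 92.00 dB.
The limit corresponds to 10^(97/10) = 5.012e+09; subtracting the fixed part leaves 3.427e+09 for the hydraulic press, i.e. 95.35 dB.
So the hydraulic press must be reduced from 98 to 95.35 dB: IL = 2.65 dB.

2.7 dB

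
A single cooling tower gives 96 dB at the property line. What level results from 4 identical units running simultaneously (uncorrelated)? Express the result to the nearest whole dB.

L_total = L₁ + 10·log₁₀ N for N identical incoherent sources.
L_total = 96 + 10·log₁₀(4) = 96 + 6.021 = 102.02 dB.

102 dB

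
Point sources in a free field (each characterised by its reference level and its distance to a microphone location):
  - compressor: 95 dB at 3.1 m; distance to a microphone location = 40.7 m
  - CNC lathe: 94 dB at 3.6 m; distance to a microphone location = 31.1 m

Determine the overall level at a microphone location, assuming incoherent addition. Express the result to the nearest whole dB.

Apply inverse-square spreading to bring every level to the receiver, then sum 10^(L/10).
compressor: 95 − 20·log₁₀(40.7/3.1) = 95 − 22.36 = 72.64 dB.
CNC lathe: 94 − 20·log₁₀(31.1/3.6) = 94 − 18.73 = 75.27 dB.
Σ 10^(L/10) = 5.200e+07 → L_total = 10·log₁₀(5.200e+07) = 77.16 dB.

77 dB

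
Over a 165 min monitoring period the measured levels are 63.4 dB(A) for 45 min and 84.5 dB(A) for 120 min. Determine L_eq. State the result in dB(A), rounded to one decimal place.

83.1 dB(A)

L_eq = 10·log₁₀[(1/T)·Σ tᵢ·10^(Lᵢ/10)] with T = 165 min.
Σ tᵢ·10^(Lᵢ/10) = 45·10^(63.4/10) + 120·10^(84.5/10) = 3.392e+10.
L_eq = 10·log₁₀(3.392e+10/165) = 83.13 dB(A).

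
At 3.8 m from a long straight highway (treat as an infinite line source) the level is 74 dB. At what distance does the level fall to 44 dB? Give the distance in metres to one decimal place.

3800.0 m

For a line source L₁ − L₂ = 10·log₁₀(r₂/r₁), so r₂ = r₁·10^((L₁−L₂)/10).
r₂ = 3.8·10^((74−44)/10) = 3.8·10^(30.0/10) = 3800.00 m.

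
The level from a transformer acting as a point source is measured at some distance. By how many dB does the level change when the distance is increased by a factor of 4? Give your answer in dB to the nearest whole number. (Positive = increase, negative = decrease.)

Point-source spreading: ΔL = −20·log₁₀(r₂/r₁).
ΔL = −20·log₁₀(4) = -12.04 dB.

-12 dB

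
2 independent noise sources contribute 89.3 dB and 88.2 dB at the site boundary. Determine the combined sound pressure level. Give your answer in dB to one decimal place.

91.8 dB

For uncorrelated sources the intensities add, so convert each level to linear form, sum, and take 10·log₁₀ of the total.
Σ 10^(L/10) = 10^(89.3/10) + 10^(88.2/10) = 1.512e+09.
L_total = 10·log₁₀(1.512e+09) = 91.80 dB.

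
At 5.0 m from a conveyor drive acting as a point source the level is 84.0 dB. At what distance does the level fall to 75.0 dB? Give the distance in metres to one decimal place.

14.1 m

The 9.0 dB drop corresponds to a distance ratio of 10^(9.0/20) for a point source.
r₂ = 5.0·10^((84.0−75.0)/20) = 5.0·10^(9.0/20) = 14.09 m.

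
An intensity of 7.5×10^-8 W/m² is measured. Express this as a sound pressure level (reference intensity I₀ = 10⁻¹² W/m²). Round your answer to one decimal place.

48.8 dB

L = 10·log₁₀(I/I₀) = 10·log₁₀(7.5×10^-8/10⁻¹²) = 10·log₁₀(7.5×10^4).
L = 10·(0.8751 + 4) = 48.75 dB.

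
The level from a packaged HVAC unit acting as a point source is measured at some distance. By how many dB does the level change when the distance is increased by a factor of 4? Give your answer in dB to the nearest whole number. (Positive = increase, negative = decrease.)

-12 dB

Point-source spreading: ΔL = −20·log₁₀(r₂/r₁).
ΔL = −20·log₁₀(4) = -12.04 dB.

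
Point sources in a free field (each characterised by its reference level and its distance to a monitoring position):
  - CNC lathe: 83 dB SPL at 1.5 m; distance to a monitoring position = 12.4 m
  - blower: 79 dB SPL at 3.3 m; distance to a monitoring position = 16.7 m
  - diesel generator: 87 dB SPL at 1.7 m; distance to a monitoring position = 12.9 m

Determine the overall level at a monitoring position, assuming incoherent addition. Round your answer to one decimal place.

Propagate each source to the receiver with L = L_ref − 20·log₁₀(r/r_ref), then add intensities.
CNC lathe: 83 − 20·log₁₀(12.4/1.5) = 83 − 18.35 = 64.65 dB SPL.
blower: 79 − 20·log₁₀(16.7/3.3) = 79 − 14.08 = 64.92 dB SPL.
diesel generator: 87 − 20·log₁₀(12.9/1.7) = 87 − 17.60 = 69.40 dB SPL.
Σ 10^(L/10) = 1.473e+07 → L_total = 10·log₁₀(1.473e+07) = 71.68 dB SPL.

71.7 dB SPL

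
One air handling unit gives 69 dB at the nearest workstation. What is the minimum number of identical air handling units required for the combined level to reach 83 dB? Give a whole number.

26

Need L₁ + 10·log₁₀ N ≥ 83, i.e. log₁₀ N ≥ 1.40.
N ≥ 10^(14.0/10) = 25.119, so N = 26.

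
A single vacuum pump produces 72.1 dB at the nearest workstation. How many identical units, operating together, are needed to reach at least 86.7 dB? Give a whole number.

29

Need L₁ + 10·log₁₀ N ≥ 86.7, i.e. log₁₀ N ≥ 1.46.
N ≥ 10^(14.6/10) = 28.840, so N = 29.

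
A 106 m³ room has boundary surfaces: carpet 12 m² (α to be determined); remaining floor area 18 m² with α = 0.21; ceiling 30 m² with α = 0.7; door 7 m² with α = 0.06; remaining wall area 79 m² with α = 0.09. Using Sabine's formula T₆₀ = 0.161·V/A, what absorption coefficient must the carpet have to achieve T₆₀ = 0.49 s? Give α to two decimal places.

0.21

A = 0.161·V/T₆₀ = 0.161·106/0.49 = 34.83 m² sabins.
Absorption from the other surfaces = 18·0.21 + 30·0.7 + 7·0.06 + 79·0.09 = 32.31 m², so the carpet must supply 2.52 m² over 12 m².
α = 2.52/12 = 0.210.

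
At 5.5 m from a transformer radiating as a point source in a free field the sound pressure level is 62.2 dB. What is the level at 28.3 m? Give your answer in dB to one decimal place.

For a point source, L₂ = L₁ − 20·log₁₀(r₂/r₁).
L₂ = 62.2 − 20·log₁₀(28.3/5.5) = 62.2 − 14.228 = 47.97 dB.

48.0 dB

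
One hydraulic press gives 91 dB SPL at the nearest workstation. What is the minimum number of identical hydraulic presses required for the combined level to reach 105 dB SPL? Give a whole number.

N identical sources give L₁ + 10·log₁₀ N, so require 10·log₁₀ N ≥ 105 − 91 = 14.0 dB.
N ≥ 10^(14.0/10) = 25.119, so N = 26.

26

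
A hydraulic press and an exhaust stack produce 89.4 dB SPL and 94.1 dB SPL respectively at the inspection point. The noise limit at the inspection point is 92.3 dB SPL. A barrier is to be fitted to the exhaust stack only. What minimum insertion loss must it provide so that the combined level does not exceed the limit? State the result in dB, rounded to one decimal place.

Everything except the exhaust stack sums to 10^(89.4/10) = 8.710e+08 in linear terms, 89.40 dB SPL.
To meet 92.3 dB SPL overall, the treated exhaust stack may contribute at most 10^(92.3/10) − 8.710e+08 = 8.273e+08, i.e. 89.18 dB SPL.
Required insertion loss = 94.1 − 89.18 = 4.92 dB.

4.9 dB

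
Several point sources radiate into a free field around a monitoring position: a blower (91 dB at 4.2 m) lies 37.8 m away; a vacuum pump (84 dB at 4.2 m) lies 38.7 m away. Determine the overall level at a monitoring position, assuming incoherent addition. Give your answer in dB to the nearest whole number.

73 dB

Apply inverse-square spreading to bring every level to the receiver, then sum 10^(L/10).
blower: 91 − 20·log₁₀(37.8/4.2) = 91 − 19.08 = 71.92 dB.
vacuum pump: 84 − 20·log₁₀(38.7/4.2) = 84 − 19.29 = 64.71 dB.
Σ 10^(L/10) = 1.850e+07 → L_total = 10·log₁₀(1.850e+07) = 72.67 dB.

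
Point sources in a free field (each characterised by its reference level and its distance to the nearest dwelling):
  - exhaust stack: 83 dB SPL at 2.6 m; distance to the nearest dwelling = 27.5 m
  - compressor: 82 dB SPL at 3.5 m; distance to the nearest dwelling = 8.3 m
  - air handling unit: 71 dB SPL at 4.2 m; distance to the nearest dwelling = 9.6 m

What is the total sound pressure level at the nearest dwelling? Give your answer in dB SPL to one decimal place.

75.1 dB SPL

First find each source's level at the receiver (point-source: −20·log₁₀(r/r_ref)), then combine on an intensity basis.
exhaust stack: 83 − 20·log₁₀(27.5/2.6) = 83 − 20.49 = 62.51 dB SPL.
compressor: 82 − 20·log₁₀(8.3/3.5) = 82 − 7.50 = 74.50 dB SPL.
air handling unit: 71 − 20·log₁₀(9.6/4.2) = 71 − 7.18 = 63.82 dB SPL.
Σ 10^(L/10) = 3.238e+07 → L_total = 10·log₁₀(3.238e+07) = 75.10 dB SPL.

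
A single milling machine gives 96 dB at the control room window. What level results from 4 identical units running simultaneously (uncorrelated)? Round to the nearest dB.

N identical incoherent sources raise the level by 10·log₁₀ N.
L_total = 96 + 10·log₁₀(4) = 96 + 6.021 = 102.02 dB.

102 dB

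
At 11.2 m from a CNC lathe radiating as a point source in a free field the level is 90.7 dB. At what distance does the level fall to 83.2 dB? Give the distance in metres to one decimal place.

The 7.5 dB drop corresponds to a distance ratio of 10^(7.5/20) for a point source.
r₂ = 11.2·10^((90.7−83.2)/20) = 11.2·10^(7.5/20) = 26.56 m.

26.6 m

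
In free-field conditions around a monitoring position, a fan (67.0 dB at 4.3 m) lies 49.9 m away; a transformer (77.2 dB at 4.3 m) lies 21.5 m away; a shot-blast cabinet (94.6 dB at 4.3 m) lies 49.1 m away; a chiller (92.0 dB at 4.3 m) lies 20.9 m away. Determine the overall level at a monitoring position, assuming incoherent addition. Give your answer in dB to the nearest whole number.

Apply inverse-square spreading to bring every level to the receiver, then sum 10^(L/10).
fan: 67.0 − 20·log₁₀(49.9/4.3) = 67.0 − 21.29 = 45.71 dB.
transformer: 77.2 − 20·log₁₀(21.5/4.3) = 77.2 − 13.98 = 63.22 dB.
shot-blast cabinet: 94.6 − 20·log₁₀(49.1/4.3) = 94.6 − 21.15 = 73.45 dB.
chiller: 92.0 − 20·log₁₀(20.9/4.3) = 92.0 − 13.73 = 78.27 dB.
Σ 10^(L/10) = 9.134e+07 → L_total = 10·log₁₀(9.134e+07) = 79.61 dB.

80 dB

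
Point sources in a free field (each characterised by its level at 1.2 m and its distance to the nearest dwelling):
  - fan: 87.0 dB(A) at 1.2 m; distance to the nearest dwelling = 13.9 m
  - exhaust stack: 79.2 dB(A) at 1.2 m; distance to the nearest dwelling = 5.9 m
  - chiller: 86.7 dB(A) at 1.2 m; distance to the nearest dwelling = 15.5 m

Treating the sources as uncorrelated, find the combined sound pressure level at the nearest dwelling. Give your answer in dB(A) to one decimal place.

70.0 dB(A)

Propagate each source to the receiver with L = L_ref − 20·log₁₀(r/r_ref), then add intensities.
fan: 87.0 − 20·log₁₀(13.9/1.2) = 87.0 − 21.28 = 65.72 dB(A).
exhaust stack: 79.2 − 20·log₁₀(5.9/1.2) = 79.2 − 13.83 = 65.37 dB(A).
chiller: 86.7 − 20·log₁₀(15.5/1.2) = 86.7 − 22.22 = 64.48 dB(A).
Σ 10^(L/10) = 9.980e+06 → L_total = 10·log₁₀(9.980e+06) = 69.99 dB(A).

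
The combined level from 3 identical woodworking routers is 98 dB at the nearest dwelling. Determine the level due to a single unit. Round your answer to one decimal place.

93.2 dB

Dividing the total intensity by 3 lowers the level by 10·log₁₀ 3 = 4.771 dB: L₁ = 98 − 4.771.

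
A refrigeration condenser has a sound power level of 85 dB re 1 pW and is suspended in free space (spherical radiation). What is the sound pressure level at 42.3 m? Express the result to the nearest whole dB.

The power spreads over a sphere of area 4π·r², so L_p = L_w − 10·log₁₀(4π·r²).
4π·r² = 2.248e+04 m², 10·log₁₀ of that is 43.519 dB.
L_p = 85 − 43.519 = 41.48 dB.

41 dB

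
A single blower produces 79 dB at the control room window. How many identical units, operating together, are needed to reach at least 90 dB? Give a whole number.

13

The shortfall is 90 − 79 = 11.0 dB, and N units add 10·log₁₀ N, so need 10·log₁₀ N ≥ 11.0.
N ≥ 10^(11.0/10) = 12.589, so N = 13.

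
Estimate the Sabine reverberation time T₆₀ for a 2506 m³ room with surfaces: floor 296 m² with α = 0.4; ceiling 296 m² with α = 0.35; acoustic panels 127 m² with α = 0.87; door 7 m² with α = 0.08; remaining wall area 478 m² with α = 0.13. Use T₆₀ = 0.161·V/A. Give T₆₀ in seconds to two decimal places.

1.02 s

Summing Sᵢαᵢ: 296·0.4 + 296·0.35 + 127·0.87 + 7·0.08 + 478·0.13 = 395.19 m².
T₆₀ = 0.161·V/A = 0.161·2506/395.19 = 1.021 s.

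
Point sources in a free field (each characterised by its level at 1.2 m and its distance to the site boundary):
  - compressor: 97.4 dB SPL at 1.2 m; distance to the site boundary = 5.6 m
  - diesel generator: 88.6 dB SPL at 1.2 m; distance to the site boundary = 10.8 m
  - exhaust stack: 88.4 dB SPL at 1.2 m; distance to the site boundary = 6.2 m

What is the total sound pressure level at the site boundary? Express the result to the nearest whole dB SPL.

85 dB SPL

Propagate each source to the receiver with L = L_ref − 20·log₁₀(r/r_ref), then add intensities.
compressor: 97.4 − 20·log₁₀(5.6/1.2) = 97.4 − 13.38 = 84.02 dB SPL.
diesel generator: 88.6 − 20·log₁₀(10.8/1.2) = 88.6 − 19.08 = 69.52 dB SPL.
exhaust stack: 88.4 − 20·log₁₀(6.2/1.2) = 88.4 − 14.26 = 74.14 dB SPL.
Σ 10^(L/10) = 2.872e+08 → L_total = 10·log₁₀(2.872e+08) = 84.58 dB SPL.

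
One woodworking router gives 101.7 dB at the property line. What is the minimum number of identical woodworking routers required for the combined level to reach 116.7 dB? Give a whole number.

The shortfall is 116.7 − 101.7 = 15.0 dB, and N units add 10·log₁₀ N, so need 10·log₁₀ N ≥ 15.0.
N ≥ 10^(15.0/10) = 31.623, so N = 32.

32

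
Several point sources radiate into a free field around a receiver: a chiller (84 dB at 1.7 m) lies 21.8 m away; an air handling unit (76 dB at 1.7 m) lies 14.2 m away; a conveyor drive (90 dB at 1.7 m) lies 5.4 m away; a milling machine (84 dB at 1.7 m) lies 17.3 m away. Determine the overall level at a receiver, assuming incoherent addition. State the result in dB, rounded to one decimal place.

80.2 dB

Apply inverse-square spreading to bring every level to the receiver, then sum 10^(L/10).
chiller: 84 − 20·log₁₀(21.8/1.7) = 84 − 22.16 = 61.84 dB.
air handling unit: 76 − 20·log₁₀(14.2/1.7) = 76 − 18.44 = 57.56 dB.
conveyor drive: 90 − 20·log₁₀(5.4/1.7) = 90 − 10.04 = 79.96 dB.
milling machine: 84 − 20·log₁₀(17.3/1.7) = 84 − 20.15 = 63.85 dB.
Σ 10^(L/10) = 1.036e+08 → L_total = 10·log₁₀(1.036e+08) = 80.15 dB.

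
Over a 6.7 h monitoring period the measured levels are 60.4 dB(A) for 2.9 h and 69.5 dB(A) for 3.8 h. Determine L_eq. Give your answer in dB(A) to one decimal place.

67.4 dB(A)

Weight each interval's intensity by its duration and average over T = 6.7 h:
Σ tᵢ·10^(Lᵢ/10) = 2.9·10^(60.4/10) + 3.8·10^(69.5/10) = 3.705e+07.
L_eq = 10·log₁₀(3.705e+07/6.7) = 67.43 dB(A).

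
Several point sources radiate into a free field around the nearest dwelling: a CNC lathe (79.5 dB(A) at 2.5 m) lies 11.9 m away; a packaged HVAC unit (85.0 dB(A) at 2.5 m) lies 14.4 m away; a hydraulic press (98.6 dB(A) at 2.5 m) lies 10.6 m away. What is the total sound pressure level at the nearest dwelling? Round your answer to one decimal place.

86.2 dB(A)

Apply inverse-square spreading to bring every level to the receiver, then sum 10^(L/10).
CNC lathe: 79.5 − 20·log₁₀(11.9/2.5) = 79.5 − 13.55 = 65.95 dB(A).
packaged HVAC unit: 85.0 − 20·log₁₀(14.4/2.5) = 85.0 − 15.21 = 69.79 dB(A).
hydraulic press: 98.6 − 20·log₁₀(10.6/2.5) = 98.6 − 12.55 = 86.05 dB(A).
Σ 10^(L/10) = 4.164e+08 → L_total = 10·log₁₀(4.164e+08) = 86.20 dB(A).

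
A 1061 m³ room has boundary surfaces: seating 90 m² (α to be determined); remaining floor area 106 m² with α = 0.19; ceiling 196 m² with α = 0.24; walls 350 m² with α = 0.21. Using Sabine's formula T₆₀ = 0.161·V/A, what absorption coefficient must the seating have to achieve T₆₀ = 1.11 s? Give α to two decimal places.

0.15

A = 0.161·V/T₆₀ = 0.161·1061/1.11 = 153.89 m² sabins.
Absorption from the other surfaces = 106·0.19 + 196·0.24 + 350·0.21 = 140.68 m², so the seating must supply 13.21 m² over 90 m².
α = 13.21/90 = 0.147.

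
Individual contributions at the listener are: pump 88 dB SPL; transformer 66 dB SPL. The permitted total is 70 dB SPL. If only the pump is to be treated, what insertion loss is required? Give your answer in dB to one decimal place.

20.2 dB

The untreated sources together contribute 10^(66/10) = 3.981e+06, i.e. 66.00 dB SPL.
To meet 70 dB SPL overall, the treated pump may contribute at most 10^(70/10) − 3.981e+06 = 6.019e+06, i.e. 67.80 dB SPL.
So the pump must be reduced from 88 to 67.80 dB SPL: IL = 20.20 dB.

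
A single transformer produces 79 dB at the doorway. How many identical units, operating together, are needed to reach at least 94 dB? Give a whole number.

32

The shortfall is 94 − 79 = 15.0 dB, and N units add 10·log₁₀ N, so need 10·log₁₀ N ≥ 15.0.
N ≥ 10^(15.0/10) = 31.623, so N = 32.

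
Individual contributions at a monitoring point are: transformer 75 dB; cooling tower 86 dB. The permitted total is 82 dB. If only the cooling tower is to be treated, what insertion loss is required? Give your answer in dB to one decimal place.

Everything except the cooling tower sums to 10^(75/10) = 3.162e+07 in linear terms, 75.00 dB.
The limit corresponds to 10^(82/10) = 1.585e+08; subtracting the fixed part leaves 1.269e+08 for the cooling tower, i.e. 81.03 dB.
Required insertion loss = 86 − 81.03 = 4.97 dB.

5.0 dB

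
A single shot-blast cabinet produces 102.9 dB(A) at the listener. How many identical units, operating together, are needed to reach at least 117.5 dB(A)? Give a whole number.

29

Need L₁ + 10·log₁₀ N ≥ 117.5, i.e. log₁₀ N ≥ 1.46.
N ≥ 10^(14.6/10) = 28.840, so N = 29.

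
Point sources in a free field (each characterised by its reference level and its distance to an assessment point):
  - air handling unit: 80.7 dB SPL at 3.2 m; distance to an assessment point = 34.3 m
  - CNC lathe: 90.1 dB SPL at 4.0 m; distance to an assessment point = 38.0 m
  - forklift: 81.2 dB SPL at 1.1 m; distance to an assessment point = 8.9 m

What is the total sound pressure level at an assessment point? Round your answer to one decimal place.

71.6 dB SPL

Propagate each source to the receiver with L = L_ref − 20·log₁₀(r/r_ref), then add intensities.
air handling unit: 80.7 − 20·log₁₀(34.3/3.2) = 80.7 − 20.60 = 60.10 dB SPL.
CNC lathe: 90.1 − 20·log₁₀(38.0/4.0) = 90.1 − 19.55 = 70.55 dB SPL.
forklift: 81.2 − 20·log₁₀(8.9/1.1) = 81.2 − 18.16 = 63.04 dB SPL.
Σ 10^(L/10) = 1.437e+07 → L_total = 10·log₁₀(1.437e+07) = 71.58 dB SPL.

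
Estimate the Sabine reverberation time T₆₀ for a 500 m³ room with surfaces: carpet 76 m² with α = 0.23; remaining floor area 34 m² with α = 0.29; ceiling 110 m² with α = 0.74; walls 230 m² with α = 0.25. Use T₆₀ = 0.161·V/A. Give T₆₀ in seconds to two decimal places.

0.48 s

A = Σ Sᵢαᵢ = 76·0.23 + 34·0.29 + 110·0.74 + 230·0.25 = 166.24 m².
T₆₀ = 0.161 × 500 / 166.24 = 0.484 s.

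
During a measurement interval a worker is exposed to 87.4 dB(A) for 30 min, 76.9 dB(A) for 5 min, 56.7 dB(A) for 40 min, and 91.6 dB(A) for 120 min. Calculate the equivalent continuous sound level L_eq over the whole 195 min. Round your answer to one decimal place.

Weight each interval's intensity by its duration and average over T = 195 min:
Σ tᵢ·10^(Lᵢ/10) = 30·10^(87.4/10) + 5·10^(76.9/10) + 40·10^(56.7/10) + 120·10^(91.6/10) = 1.902e+11.
L_eq = 10·log₁₀(1.902e+11/195) = 89.89 dB(A).

89.9 dB(A)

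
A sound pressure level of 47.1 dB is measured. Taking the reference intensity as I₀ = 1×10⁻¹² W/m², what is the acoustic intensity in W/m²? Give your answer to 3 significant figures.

5.13e-08 W/m²

L = 10·log₁₀(I/I₀) ⇒ I = I₀·10^(L/10) = 10⁻¹² × 10^4.71.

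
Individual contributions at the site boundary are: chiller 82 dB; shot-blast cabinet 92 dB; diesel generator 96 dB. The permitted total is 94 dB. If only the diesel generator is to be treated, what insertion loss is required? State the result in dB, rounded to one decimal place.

Everything except the diesel generator sums to 10^(82/10) + 10^(92/10) = 1.743e+09 in linear terms, 92.41 dB.
To meet 94 dB overall, the treated diesel generator may contribute at most 10^(94/10) − 1.743e+09 = 7.685e+08, i.e. 88.86 dB.
So the diesel generator must be reduced from 96 to 88.86 dB: IL = 7.14 dB.

7.1 dB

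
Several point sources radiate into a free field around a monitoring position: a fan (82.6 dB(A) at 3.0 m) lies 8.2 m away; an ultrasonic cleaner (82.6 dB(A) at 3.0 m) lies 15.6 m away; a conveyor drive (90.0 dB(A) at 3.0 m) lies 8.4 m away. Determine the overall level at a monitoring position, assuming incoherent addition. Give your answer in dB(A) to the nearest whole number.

First find each source's level at the receiver (point-source: −20·log₁₀(r/r_ref)), then combine on an intensity basis.
fan: 82.6 − 20·log₁₀(8.2/3.0) = 82.6 − 8.73 = 73.87 dB(A).
ultrasonic cleaner: 82.6 − 20·log₁₀(15.6/3.0) = 82.6 − 14.32 = 68.28 dB(A).
conveyor drive: 90.0 − 20·log₁₀(8.4/3.0) = 90.0 − 8.94 = 81.06 dB(A).
Σ 10^(L/10) = 1.586e+08 → L_total = 10·log₁₀(1.586e+08) = 82.00 dB(A).

82 dB(A)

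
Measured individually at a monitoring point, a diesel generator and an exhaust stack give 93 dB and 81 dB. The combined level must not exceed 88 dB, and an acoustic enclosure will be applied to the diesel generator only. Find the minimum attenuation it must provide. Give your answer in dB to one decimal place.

6.0 dB

Everything except the diesel generator sums to 10^(81/10) = 1.259e+08 in linear terms, 81.00 dB.
To meet 88 dB overall, the treated diesel generator may contribute at most 10^(88/10) − 1.259e+08 = 5.051e+08, i.e. 87.03 dB.
So the diesel generator must be reduced from 93 to 87.03 dB: IL = 5.97 dB.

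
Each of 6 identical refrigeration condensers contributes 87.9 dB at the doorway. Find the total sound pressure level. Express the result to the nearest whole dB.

L_total = L₁ + 10·log₁₀ N for N identical incoherent sources.
L_total = 87.9 + 10·log₁₀(6) = 87.9 + 7.782 = 95.68 dB.

96 dB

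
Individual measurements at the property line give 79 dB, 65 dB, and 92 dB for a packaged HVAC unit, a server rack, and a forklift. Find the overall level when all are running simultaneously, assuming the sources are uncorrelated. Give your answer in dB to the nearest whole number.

For uncorrelated sources the intensities add, so convert each level to linear form, sum, and take 10·log₁₀ of the total.
Σ 10^(L/10) = 10^(79/10) + 10^(65/10) + 10^(92/10) = 1.667e+09.
L_total = 10·log₁₀(1.667e+09) = 92.22 dB.

92 dB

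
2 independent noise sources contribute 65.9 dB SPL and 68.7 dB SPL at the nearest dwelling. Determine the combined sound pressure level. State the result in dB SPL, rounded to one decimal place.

For uncorrelated sources the intensities add, so convert each level to linear form, sum, and take 10·log₁₀ of the total.
Σ 10^(L/10) = 10^(65.9/10) + 10^(68.7/10) = 1.130e+07.
L_total = 10·log₁₀(1.130e+07) = 70.53 dB SPL.

70.5 dB SPL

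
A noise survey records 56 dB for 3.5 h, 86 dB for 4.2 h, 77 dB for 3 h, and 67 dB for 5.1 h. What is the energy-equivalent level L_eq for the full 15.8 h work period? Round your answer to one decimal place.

80.7 dB

The energy average is taken in the linear domain: L_eq = 10·log₁₀[(Σ tᵢ·10^(Lᵢ/10))/T], T = 15.8 h.
Σ tᵢ·10^(Lᵢ/10) = 3.5·10^(56/10) + 4.2·10^(86/10) + 3·10^(77/10) + 5.1·10^(67/10) = 1.849e+09.
L_eq = 10·log₁₀(1.849e+09/15.8) = 80.68 dB.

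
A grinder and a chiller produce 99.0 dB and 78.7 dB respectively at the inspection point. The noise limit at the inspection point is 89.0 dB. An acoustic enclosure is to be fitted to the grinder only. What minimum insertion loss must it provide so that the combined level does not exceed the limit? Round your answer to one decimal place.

Fixed contribution from the other source: Σ 10^(L/10) = 10^(78.7/10) = 7.413e+07 (78.70 dB).
The limit corresponds to 10^(89.0/10) = 7.943e+08; subtracting the fixed part leaves 7.202e+08 for the grinder, i.e. 88.57 dB.
Required insertion loss = 99.0 − 88.57 = 10.43 dB.

10.4 dB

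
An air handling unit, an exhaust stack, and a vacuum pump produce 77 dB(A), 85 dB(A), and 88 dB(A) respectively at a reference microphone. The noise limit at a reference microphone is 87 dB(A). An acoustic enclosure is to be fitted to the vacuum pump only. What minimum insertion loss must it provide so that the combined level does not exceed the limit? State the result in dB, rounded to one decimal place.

Everything except the vacuum pump sums to 10^(77/10) + 10^(85/10) = 3.663e+08 in linear terms, 85.64 dB(A).
The limit corresponds to 10^(87/10) = 5.012e+08; subtracting the fixed part leaves 1.348e+08 for the vacuum pump, i.e. 81.30 dB(A).
So the vacuum pump must be reduced from 88 to 81.30 dB(A): IL = 6.70 dB.

6.7 dB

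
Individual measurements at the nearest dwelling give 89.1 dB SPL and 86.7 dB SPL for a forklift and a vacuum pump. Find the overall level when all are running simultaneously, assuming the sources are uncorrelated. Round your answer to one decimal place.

Incoherent sources combine by intensity addition: L_total = 10·log₁₀(Σ 10^(L_i/10)).
Σ 10^(L/10) = 10^(89.1/10) + 10^(86.7/10) = 1.281e+09.
L_total = 10·log₁₀(1.281e+09) = 91.07 dB SPL.

91.1 dB SPL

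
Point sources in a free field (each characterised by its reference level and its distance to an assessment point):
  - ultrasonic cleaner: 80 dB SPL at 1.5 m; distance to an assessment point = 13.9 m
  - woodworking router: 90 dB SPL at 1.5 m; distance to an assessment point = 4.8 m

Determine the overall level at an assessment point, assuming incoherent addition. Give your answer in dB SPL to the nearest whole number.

80 dB SPL

Propagate each source to the receiver with L = L_ref − 20·log₁₀(r/r_ref), then add intensities.
ultrasonic cleaner: 80 − 20·log₁₀(13.9/1.5) = 80 − 19.34 = 60.66 dB SPL.
woodworking router: 90 − 20·log₁₀(4.8/1.5) = 90 − 10.10 = 79.90 dB SPL.
Σ 10^(L/10) = 9.882e+07 → L_total = 10·log₁₀(9.882e+07) = 79.95 dB SPL.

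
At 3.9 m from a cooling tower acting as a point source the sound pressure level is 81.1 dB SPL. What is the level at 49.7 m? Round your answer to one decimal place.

59.0 dB SPL

Spherical spreading from a point source gives a 20·log₁₀(r₂/r₁) drop.
L₂ = 81.1 − 20·log₁₀(49.7/3.9) = 81.1 − 22.106 = 58.99 dB SPL.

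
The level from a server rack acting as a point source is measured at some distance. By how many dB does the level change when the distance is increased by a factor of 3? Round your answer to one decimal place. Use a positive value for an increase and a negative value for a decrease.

A point source loses 6 dB per doubling of distance; generally ΔL = −20·log₁₀(r₂/r₁).
ΔL = −20·log₁₀(3) = -9.54 dB.

-9.5 dB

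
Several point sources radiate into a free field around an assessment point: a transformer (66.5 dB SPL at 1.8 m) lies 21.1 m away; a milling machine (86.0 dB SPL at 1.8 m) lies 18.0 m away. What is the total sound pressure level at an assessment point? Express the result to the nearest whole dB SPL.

Propagate each source to the receiver with L = L_ref − 20·log₁₀(r/r_ref), then add intensities.
transformer: 66.5 − 20·log₁₀(21.1/1.8) = 66.5 − 21.38 = 45.12 dB SPL.
milling machine: 86.0 − 20·log₁₀(18.0/1.8) = 86.0 − 20.00 = 66.00 dB SPL.
Σ 10^(L/10) = 4.014e+06 → L_total = 10·log₁₀(4.014e+06) = 66.04 dB SPL.

66 dB SPL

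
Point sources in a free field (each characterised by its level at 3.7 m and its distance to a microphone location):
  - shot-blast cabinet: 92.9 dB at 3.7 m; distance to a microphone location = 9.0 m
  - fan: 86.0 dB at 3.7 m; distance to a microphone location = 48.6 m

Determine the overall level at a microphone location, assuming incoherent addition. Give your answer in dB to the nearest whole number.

85 dB

First find each source's level at the receiver (point-source: −20·log₁₀(r/r_ref)), then combine on an intensity basis.
shot-blast cabinet: 92.9 − 20·log₁₀(9.0/3.7) = 92.9 − 7.72 = 85.18 dB.
fan: 86.0 − 20·log₁₀(48.6/3.7) = 86.0 − 22.37 = 63.63 dB.
Σ 10^(L/10) = 3.319e+08 → L_total = 10·log₁₀(3.319e+08) = 85.21 dB.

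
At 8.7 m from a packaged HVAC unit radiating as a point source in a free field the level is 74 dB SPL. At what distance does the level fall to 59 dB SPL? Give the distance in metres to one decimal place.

48.9 m

The 15.0 dB drop corresponds to a distance ratio of 10^(15.0/20) for a point source.
r₂ = 8.7·10^((74−59)/20) = 8.7·10^(15.0/20) = 48.92 m.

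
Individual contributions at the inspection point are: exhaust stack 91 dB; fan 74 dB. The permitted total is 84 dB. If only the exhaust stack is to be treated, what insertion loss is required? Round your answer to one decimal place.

Fixed contribution from the other source: Σ 10^(L/10) = 10^(74/10) = 2.512e+07 (74.00 dB).
The limit corresponds to 10^(84/10) = 2.512e+08; subtracting the fixed part leaves 2.261e+08 for the exhaust stack, i.e. 83.54 dB.
Required insertion loss = 91 − 83.54 = 7.46 dB.

7.5 dB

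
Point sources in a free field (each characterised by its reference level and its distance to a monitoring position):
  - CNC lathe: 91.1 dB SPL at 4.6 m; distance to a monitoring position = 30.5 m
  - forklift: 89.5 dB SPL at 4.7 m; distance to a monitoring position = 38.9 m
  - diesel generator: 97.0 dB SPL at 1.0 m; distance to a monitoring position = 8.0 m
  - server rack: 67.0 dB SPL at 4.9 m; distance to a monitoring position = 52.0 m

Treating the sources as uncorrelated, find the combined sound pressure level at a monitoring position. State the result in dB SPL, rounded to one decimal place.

Propagate each source to the receiver with L = L_ref − 20·log₁₀(r/r_ref), then add intensities.
CNC lathe: 91.1 − 20·log₁₀(30.5/4.6) = 91.1 − 16.43 = 74.67 dB SPL.
forklift: 89.5 − 20·log₁₀(38.9/4.7) = 89.5 − 18.36 = 71.14 dB SPL.
diesel generator: 97.0 − 20·log₁₀(8.0/1.0) = 97.0 − 18.06 = 78.94 dB SPL.
server rack: 67.0 − 20·log₁₀(52.0/4.9) = 67.0 − 20.52 = 46.48 dB SPL.
Σ 10^(L/10) = 1.207e+08 → L_total = 10·log₁₀(1.207e+08) = 80.82 dB SPL.

80.8 dB SPL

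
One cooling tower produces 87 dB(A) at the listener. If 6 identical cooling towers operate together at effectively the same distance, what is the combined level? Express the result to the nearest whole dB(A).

95 dB(A)

With 6 equal, uncorrelated contributions the intensity is 6× that of one unit, giving a rise of 10·log₁₀ 6.
L_total = 87 + 10·log₁₀(6) = 87 + 7.782 = 94.78 dB(A).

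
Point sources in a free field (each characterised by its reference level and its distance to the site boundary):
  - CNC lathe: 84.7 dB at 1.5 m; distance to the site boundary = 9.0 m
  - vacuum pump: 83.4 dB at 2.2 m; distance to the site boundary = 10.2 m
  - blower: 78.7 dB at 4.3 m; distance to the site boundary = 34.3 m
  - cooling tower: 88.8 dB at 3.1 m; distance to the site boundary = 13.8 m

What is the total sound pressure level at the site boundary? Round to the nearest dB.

Apply inverse-square spreading to bring every level to the receiver, then sum 10^(L/10).
CNC lathe: 84.7 − 20·log₁₀(9.0/1.5) = 84.7 − 15.56 = 69.14 dB.
vacuum pump: 83.4 − 20·log₁₀(10.2/2.2) = 83.4 − 13.32 = 70.08 dB.
blower: 78.7 − 20·log₁₀(34.3/4.3) = 78.7 − 18.04 = 60.66 dB.
cooling tower: 88.8 − 20·log₁₀(13.8/3.1) = 88.8 − 12.97 = 75.83 dB.
Σ 10^(L/10) = 5.782e+07 → L_total = 10·log₁₀(5.782e+07) = 77.62 dB.

78 dB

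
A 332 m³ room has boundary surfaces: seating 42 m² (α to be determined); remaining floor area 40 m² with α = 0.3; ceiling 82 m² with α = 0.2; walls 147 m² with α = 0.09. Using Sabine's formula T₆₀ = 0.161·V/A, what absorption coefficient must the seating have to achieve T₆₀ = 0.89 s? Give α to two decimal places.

0.44

From T₆₀ = 0.161·V/A, the target T₆₀ = 0.89 s needs A = 0.161·332/0.89 = 60.06 m².
Absorption from the other surfaces = 40·0.3 + 82·0.2 + 147·0.09 = 41.63 m², so the seating must supply 18.43 m² over 42 m².
α = 18.43/42 = 0.439.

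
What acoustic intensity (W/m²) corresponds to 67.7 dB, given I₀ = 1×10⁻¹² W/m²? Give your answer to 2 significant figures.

L = 10·log₁₀(I/I₀) ⇒ I = I₀·10^(L/10) = 10⁻¹² × 10^6.77.

5.9e-06 W/m²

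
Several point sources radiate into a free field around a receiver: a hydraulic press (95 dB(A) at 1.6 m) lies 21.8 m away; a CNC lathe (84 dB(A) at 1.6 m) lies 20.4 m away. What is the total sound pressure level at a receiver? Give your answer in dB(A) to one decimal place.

Apply inverse-square spreading to bring every level to the receiver, then sum 10^(L/10).
hydraulic press: 95 − 20·log₁₀(21.8/1.6) = 95 − 22.69 = 72.31 dB(A).
CNC lathe: 84 − 20·log₁₀(20.4/1.6) = 84 − 22.11 = 61.89 dB(A).
Σ 10^(L/10) = 1.858e+07 → L_total = 10·log₁₀(1.858e+07) = 72.69 dB(A).

72.7 dB(A)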